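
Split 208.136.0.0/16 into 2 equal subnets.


New prefix = 16 + 1 = 17
Each subnet has 32768 addresses
  208.136.0.0/17
  208.136.128.0/17
Subnets: 208.136.0.0/17, 208.136.128.0/17


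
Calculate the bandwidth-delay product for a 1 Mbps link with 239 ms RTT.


BDP = bandwidth * RTT
= 1 Mbps * 239 ms
= 1 * 1e6 * 239 / 1000 bits
= 239000 bits
= 29875 bytes
= 29.1748 KB
BDP = 239000 bits (29875 bytes)


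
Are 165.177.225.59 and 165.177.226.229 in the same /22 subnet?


Mask: 255.255.252.0
165.177.225.59 AND mask = 165.177.224.0
165.177.226.229 AND mask = 165.177.224.0
Yes, same subnet (165.177.224.0)


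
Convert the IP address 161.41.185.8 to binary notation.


161 = 10100001
41 = 00101001
185 = 10111001
8 = 00001000
Binary: 10100001.00101001.10111001.00001000


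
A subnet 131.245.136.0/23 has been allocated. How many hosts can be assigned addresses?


Host bits = 32 - 23 = 9
Total addresses = 2^9 = 512
Usable = total - 2 (network and broadcast)
Usable hosts: 510


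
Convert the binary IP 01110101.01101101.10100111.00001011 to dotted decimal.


01110101 = 117
01101101 = 109
10100111 = 167
00001011 = 11
IP: 117.109.167.11


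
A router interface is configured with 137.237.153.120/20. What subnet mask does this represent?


/20 means 20 network bits, 12 host bits
Binary: 11111111111111111111000000000000
Mask: 255.255.240.0


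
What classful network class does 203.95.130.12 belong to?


First octet: 203
Binary: 11001011
110xxxxx -> Class C (192-223)
Class C, default mask 255.255.255.0 (/24)


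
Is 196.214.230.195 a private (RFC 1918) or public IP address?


RFC 1918 private ranges:
  10.0.0.0/8 (10.0.0.0 - 10.255.255.255)
  172.16.0.0/12 (172.16.0.0 - 172.31.255.255)
  192.168.0.0/16 (192.168.0.0 - 192.168.255.255)
Public (not in any RFC 1918 range)


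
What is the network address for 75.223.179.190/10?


IP:   01001011.11011111.10110011.10111110
Mask: 11111111.11000000.00000000.00000000
AND operation:
Net:  01001011.11000000.00000000.00000000
Network: 75.192.0.0/10


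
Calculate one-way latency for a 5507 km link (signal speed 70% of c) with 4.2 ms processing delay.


Speed = 0.7 * 3e5 km/s = 210000 km/s
Propagation delay = 5507 / 210000 = 0.0262 s = 26.2238 ms
Processing delay = 4.2 ms
Total one-way latency = 30.4238 ms


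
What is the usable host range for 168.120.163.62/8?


Network: 168.0.0.0
Broadcast: 168.255.255.255
First usable = network + 1
Last usable = broadcast - 1
Range: 168.0.0.1 to 168.255.255.254


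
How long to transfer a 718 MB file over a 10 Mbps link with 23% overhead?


Effective throughput = 10 * (1 - 23/100) = 7.7 Mbps
File size in Mb = 718 * 8 = 5744 Mb
Time = 5744 / 7.7
Time = 745.974 seconds


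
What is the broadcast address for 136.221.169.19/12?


Network: 136.208.0.0/12
Host bits = 20
Set all host bits to 1:
Broadcast: 136.223.255.255


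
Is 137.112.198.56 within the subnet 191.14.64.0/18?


Subnet network: 191.14.64.0
Test IP AND mask: 137.112.192.0
No, 137.112.198.56 is not in 191.14.64.0/18


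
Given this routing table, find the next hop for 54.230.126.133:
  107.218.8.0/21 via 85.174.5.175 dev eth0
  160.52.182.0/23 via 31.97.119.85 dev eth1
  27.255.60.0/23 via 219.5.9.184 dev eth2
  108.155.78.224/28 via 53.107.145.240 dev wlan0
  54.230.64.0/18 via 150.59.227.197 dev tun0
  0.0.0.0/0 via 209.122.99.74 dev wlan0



Longest prefix match for 54.230.126.133:
  /21 107.218.8.0: no
  /23 160.52.182.0: no
  /23 27.255.60.0: no
  /28 108.155.78.224: no
  /18 54.230.64.0: MATCH
  /0 0.0.0.0: MATCH
Selected: next-hop 150.59.227.197 via tun0 (matched /18)


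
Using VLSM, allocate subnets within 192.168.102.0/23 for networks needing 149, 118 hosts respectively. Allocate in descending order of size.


149 hosts -> /24 (254 usable): 192.168.102.0/24
118 hosts -> /25 (126 usable): 192.168.103.0/25
Allocation: 192.168.102.0/24 (149 hosts, 254 usable); 192.168.103.0/25 (118 hosts, 126 usable)


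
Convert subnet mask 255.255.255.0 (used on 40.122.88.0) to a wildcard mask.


Subnet mask: 255.255.255.0
Wildcard = 255.255.255.255 - subnet mask
255 - 255 = 0
255 - 255 = 0
255 - 255 = 0
255 - 0 = 255
Wildcard: 0.0.0.255


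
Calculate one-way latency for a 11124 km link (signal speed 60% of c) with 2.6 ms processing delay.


Speed = 0.6 * 3e5 km/s = 180000 km/s
Propagation delay = 11124 / 180000 = 0.0618 s = 61.8 ms
Processing delay = 2.6 ms
Total one-way latency = 64.4 ms


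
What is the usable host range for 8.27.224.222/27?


Network: 8.27.224.192
Broadcast: 8.27.224.223
First usable = network + 1
Last usable = broadcast - 1
Range: 8.27.224.193 to 8.27.224.222


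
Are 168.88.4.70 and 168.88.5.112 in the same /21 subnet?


Mask: 255.255.248.0
168.88.4.70 AND mask = 168.88.0.0
168.88.5.112 AND mask = 168.88.0.0
Yes, same subnet (168.88.0.0)


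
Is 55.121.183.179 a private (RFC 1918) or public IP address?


RFC 1918 private ranges:
  10.0.0.0/8 (10.0.0.0 - 10.255.255.255)
  172.16.0.0/12 (172.16.0.0 - 172.31.255.255)
  192.168.0.0/16 (192.168.0.0 - 192.168.255.255)
Public (not in any RFC 1918 range)


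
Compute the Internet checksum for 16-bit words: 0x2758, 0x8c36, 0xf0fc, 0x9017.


Sum all words (with carry folding):
+ 0x2758 = 0x2758
+ 0x8c36 = 0xb38e
+ 0xf0fc = 0xa48b
+ 0x9017 = 0x34a3
One's complement: ~0x34a3
Checksum = 0xcb5c


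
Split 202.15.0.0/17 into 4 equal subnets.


New prefix = 17 + 2 = 19
Each subnet has 8192 addresses
  202.15.0.0/19
  202.15.32.0/19
  202.15.64.0/19
  202.15.96.0/19
Subnets: 202.15.0.0/19, 202.15.32.0/19, 202.15.64.0/19, 202.15.96.0/19


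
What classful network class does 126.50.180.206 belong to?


First octet: 126
Binary: 01111110
0xxxxxxx -> Class A (1-126)
Class A, default mask 255.0.0.0 (/8)


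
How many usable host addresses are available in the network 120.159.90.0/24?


Host bits = 32 - 24 = 8
Total addresses = 2^8 = 256
Usable = total - 2 (network and broadcast)
Usable hosts: 254


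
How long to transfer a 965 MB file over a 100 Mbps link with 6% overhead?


Effective throughput = 100 * (1 - 6/100) = 94 Mbps
File size in Mb = 965 * 8 = 7720 Mb
Time = 7720 / 94
Time = 82.1277 seconds


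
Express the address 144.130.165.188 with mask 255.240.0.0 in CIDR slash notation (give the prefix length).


Binary: 11111111.11110000.00000000.00000000
Count leading 1s
Prefix: /12


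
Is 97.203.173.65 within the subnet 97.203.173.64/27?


Subnet network: 97.203.173.64
Test IP AND mask: 97.203.173.64
Yes, 97.203.173.65 is in 97.203.173.64/27


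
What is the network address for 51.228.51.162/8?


IP:   00110011.11100100.00110011.10100010
Mask: 11111111.00000000.00000000.00000000
AND operation:
Net:  00110011.00000000.00000000.00000000
Network: 51.0.0.0/8


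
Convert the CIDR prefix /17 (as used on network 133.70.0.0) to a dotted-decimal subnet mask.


/17 means 17 network bits, 15 host bits
Binary: 11111111111111111000000000000000
Mask: 255.255.128.0


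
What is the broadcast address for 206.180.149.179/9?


Network: 206.128.0.0/9
Host bits = 23
Set all host bits to 1:
Broadcast: 206.255.255.255


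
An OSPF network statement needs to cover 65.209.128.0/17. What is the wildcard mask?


Subnet mask: 255.255.128.0
Wildcard = 255.255.255.255 - subnet mask
255 - 255 = 0
255 - 255 = 0
255 - 128 = 127
255 - 0 = 255
Wildcard: 0.0.127.255


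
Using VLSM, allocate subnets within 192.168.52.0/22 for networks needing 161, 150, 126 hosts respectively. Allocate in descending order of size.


161 hosts -> /24 (254 usable): 192.168.52.0/24
150 hosts -> /24 (254 usable): 192.168.53.0/24
126 hosts -> /25 (126 usable): 192.168.54.0/25
Allocation: 192.168.52.0/24 (161 hosts, 254 usable); 192.168.53.0/24 (150 hosts, 254 usable); 192.168.54.0/25 (126 hosts, 126 usable)


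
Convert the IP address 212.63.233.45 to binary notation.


212 = 11010100
63 = 00111111
233 = 11101001
45 = 00101101
Binary: 11010100.00111111.11101001.00101101


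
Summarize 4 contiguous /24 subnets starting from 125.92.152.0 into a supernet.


Original prefix: /24
Number of subnets: 4 = 2^2
New prefix = 24 - 2 = 22
Supernet: 125.92.152.0/22


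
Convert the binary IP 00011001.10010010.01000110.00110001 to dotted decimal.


00011001 = 25
10010010 = 146
01000110 = 70
00110001 = 49
IP: 25.146.70.49


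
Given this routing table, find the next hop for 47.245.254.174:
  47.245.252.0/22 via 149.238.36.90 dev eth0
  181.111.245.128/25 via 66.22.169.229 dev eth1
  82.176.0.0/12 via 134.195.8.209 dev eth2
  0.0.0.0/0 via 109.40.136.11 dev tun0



Longest prefix match for 47.245.254.174:
  /22 47.245.252.0: MATCH
  /25 181.111.245.128: no
  /12 82.176.0.0: no
  /0 0.0.0.0: MATCH
Selected: next-hop 149.238.36.90 via eth0 (matched /22)


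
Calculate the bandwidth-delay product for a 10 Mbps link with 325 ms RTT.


BDP = bandwidth * RTT
= 10 Mbps * 325 ms
= 10 * 1e6 * 325 / 1000 bits
= 3250000 bits
= 406250 bytes
= 396.7285 KB
BDP = 3250000 bits (406250 bytes)


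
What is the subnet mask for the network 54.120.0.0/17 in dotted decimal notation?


/17 means 17 network bits, 15 host bits
Binary: 11111111111111111000000000000000
Mask: 255.255.128.0


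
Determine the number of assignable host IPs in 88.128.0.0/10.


Host bits = 32 - 10 = 22
Total addresses = 2^22 = 4194304
Usable = total - 2 (network and broadcast)
Usable hosts: 4194302


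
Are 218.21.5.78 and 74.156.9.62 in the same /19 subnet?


Mask: 255.255.224.0
218.21.5.78 AND mask = 218.21.0.0
74.156.9.62 AND mask = 74.156.0.0
No, different subnets (218.21.0.0 vs 74.156.0.0)


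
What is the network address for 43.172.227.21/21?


IP:   00101011.10101100.11100011.00010101
Mask: 11111111.11111111.11111000.00000000
AND operation:
Net:  00101011.10101100.11100000.00000000
Network: 43.172.224.0/21


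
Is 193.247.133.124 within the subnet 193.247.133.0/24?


Subnet network: 193.247.133.0
Test IP AND mask: 193.247.133.0
Yes, 193.247.133.124 is in 193.247.133.0/24


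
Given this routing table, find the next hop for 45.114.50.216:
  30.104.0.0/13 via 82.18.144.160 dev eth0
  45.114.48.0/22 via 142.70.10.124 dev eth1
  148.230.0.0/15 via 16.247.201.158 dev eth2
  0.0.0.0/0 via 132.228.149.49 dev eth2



Longest prefix match for 45.114.50.216:
  /13 30.104.0.0: no
  /22 45.114.48.0: MATCH
  /15 148.230.0.0: no
  /0 0.0.0.0: MATCH
Selected: next-hop 142.70.10.124 via eth1 (matched /22)


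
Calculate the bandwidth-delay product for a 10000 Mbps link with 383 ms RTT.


BDP = bandwidth * RTT
= 10000 Mbps * 383 ms
= 10000 * 1e6 * 383 / 1000 bits
= 3830000000 bits
= 478750000 bytes
= 467529.2969 KB
BDP = 3830000000 bits (478750000 bytes)


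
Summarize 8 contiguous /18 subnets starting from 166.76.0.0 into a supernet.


Original prefix: /18
Number of subnets: 8 = 2^3
New prefix = 18 - 3 = 15
Supernet: 166.76.0.0/15


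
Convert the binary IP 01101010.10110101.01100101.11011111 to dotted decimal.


01101010 = 106
10110101 = 181
01100101 = 101
11011111 = 223
IP: 106.181.101.223


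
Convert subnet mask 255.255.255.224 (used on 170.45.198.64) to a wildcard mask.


Subnet mask: 255.255.255.224
Wildcard = 255.255.255.255 - subnet mask
255 - 255 = 0
255 - 255 = 0
255 - 255 = 0
255 - 224 = 31
Wildcard: 0.0.0.31


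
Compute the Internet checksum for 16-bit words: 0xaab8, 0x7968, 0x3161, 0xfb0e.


Sum all words (with carry folding):
+ 0xaab8 = 0xaab8
+ 0x7968 = 0x2421
+ 0x3161 = 0x5582
+ 0xfb0e = 0x5091
One's complement: ~0x5091
Checksum = 0xaf6e


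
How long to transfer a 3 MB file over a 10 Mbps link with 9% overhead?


Effective throughput = 10 * (1 - 9/100) = 9.1 Mbps
File size in Mb = 3 * 8 = 24 Mb
Time = 24 / 9.1
Time = 2.6374 seconds


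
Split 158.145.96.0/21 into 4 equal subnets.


New prefix = 21 + 2 = 23
Each subnet has 512 addresses
  158.145.96.0/23
  158.145.98.0/23
  158.145.100.0/23
  158.145.102.0/23
Subnets: 158.145.96.0/23, 158.145.98.0/23, 158.145.100.0/23, 158.145.102.0/23


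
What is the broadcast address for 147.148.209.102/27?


Network: 147.148.209.96/27
Host bits = 5
Set all host bits to 1:
Broadcast: 147.148.209.127


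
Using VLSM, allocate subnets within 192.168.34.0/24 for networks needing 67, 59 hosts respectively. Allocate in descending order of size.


67 hosts -> /25 (126 usable): 192.168.34.0/25
59 hosts -> /26 (62 usable): 192.168.34.128/26
Allocation: 192.168.34.0/25 (67 hosts, 126 usable); 192.168.34.128/26 (59 hosts, 62 usable)


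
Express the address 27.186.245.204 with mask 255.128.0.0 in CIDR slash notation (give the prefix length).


Binary: 11111111.10000000.00000000.00000000
Count leading 1s
Prefix: /9


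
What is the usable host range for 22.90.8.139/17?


Network: 22.90.0.0
Broadcast: 22.90.127.255
First usable = network + 1
Last usable = broadcast - 1
Range: 22.90.0.1 to 22.90.127.254


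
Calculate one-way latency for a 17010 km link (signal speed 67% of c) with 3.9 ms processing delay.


Speed = 0.67 * 3e5 km/s = 201000 km/s
Propagation delay = 17010 / 201000 = 0.0846 s = 84.6269 ms
Processing delay = 3.9 ms
Total one-way latency = 88.5269 ms


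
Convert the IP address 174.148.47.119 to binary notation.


174 = 10101110
148 = 10010100
47 = 00101111
119 = 01110111
Binary: 10101110.10010100.00101111.01110111


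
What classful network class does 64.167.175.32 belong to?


First octet: 64
Binary: 01000000
0xxxxxxx -> Class A (1-126)
Class A, default mask 255.0.0.0 (/8)


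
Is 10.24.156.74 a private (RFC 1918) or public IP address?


RFC 1918 private ranges:
  10.0.0.0/8 (10.0.0.0 - 10.255.255.255)
  172.16.0.0/12 (172.16.0.0 - 172.31.255.255)
  192.168.0.0/16 (192.168.0.0 - 192.168.255.255)
Private (in 10.0.0.0/8)


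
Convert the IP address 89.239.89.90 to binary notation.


89 = 01011001
239 = 11101111
89 = 01011001
90 = 01011010
Binary: 01011001.11101111.01011001.01011010


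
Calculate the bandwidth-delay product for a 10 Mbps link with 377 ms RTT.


BDP = bandwidth * RTT
= 10 Mbps * 377 ms
= 10 * 1e6 * 377 / 1000 bits
= 3770000 bits
= 471250 bytes
= 460.2051 KB
BDP = 3770000 bits (471250 bytes)


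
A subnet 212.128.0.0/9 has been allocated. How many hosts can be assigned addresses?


Host bits = 32 - 9 = 23
Total addresses = 2^23 = 8388608
Usable = total - 2 (network and broadcast)
Usable hosts: 8388606


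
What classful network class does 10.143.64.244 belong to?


First octet: 10
Binary: 00001010
0xxxxxxx -> Class A (1-126)
Class A, default mask 255.0.0.0 (/8)


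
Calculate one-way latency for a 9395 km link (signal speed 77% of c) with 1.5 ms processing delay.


Speed = 0.77 * 3e5 km/s = 231000 km/s
Propagation delay = 9395 / 231000 = 0.0407 s = 40.671 ms
Processing delay = 1.5 ms
Total one-way latency = 42.171 ms


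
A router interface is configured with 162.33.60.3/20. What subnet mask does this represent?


/20 means 20 network bits, 12 host bits
Binary: 11111111111111111111000000000000
Mask: 255.255.240.0


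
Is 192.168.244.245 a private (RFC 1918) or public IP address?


RFC 1918 private ranges:
  10.0.0.0/8 (10.0.0.0 - 10.255.255.255)
  172.16.0.0/12 (172.16.0.0 - 172.31.255.255)
  192.168.0.0/16 (192.168.0.0 - 192.168.255.255)
Private (in 192.168.0.0/16)


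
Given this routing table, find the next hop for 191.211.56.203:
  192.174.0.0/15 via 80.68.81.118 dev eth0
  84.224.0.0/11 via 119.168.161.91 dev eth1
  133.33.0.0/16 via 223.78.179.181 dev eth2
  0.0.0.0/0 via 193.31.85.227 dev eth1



Longest prefix match for 191.211.56.203:
  /15 192.174.0.0: no
  /11 84.224.0.0: no
  /16 133.33.0.0: no
  /0 0.0.0.0: MATCH
Selected: next-hop 193.31.85.227 via eth1 (matched /0)


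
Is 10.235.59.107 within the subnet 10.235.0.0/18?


Subnet network: 10.235.0.0
Test IP AND mask: 10.235.0.0
Yes, 10.235.59.107 is in 10.235.0.0/18


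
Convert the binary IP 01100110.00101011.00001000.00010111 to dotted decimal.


01100110 = 102
00101011 = 43
00001000 = 8
00010111 = 23
IP: 102.43.8.23


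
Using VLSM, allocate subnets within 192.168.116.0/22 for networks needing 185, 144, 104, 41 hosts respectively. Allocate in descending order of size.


185 hosts -> /24 (254 usable): 192.168.116.0/24
144 hosts -> /24 (254 usable): 192.168.117.0/24
104 hosts -> /25 (126 usable): 192.168.118.0/25
41 hosts -> /26 (62 usable): 192.168.118.128/26
Allocation: 192.168.116.0/24 (185 hosts, 254 usable); 192.168.117.0/24 (144 hosts, 254 usable); 192.168.118.0/25 (104 hosts, 126 usable); 192.168.118.128/26 (41 hosts, 62 usable)


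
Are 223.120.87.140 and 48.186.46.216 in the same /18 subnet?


Mask: 255.255.192.0
223.120.87.140 AND mask = 223.120.64.0
48.186.46.216 AND mask = 48.186.0.0
No, different subnets (223.120.64.0 vs 48.186.0.0)


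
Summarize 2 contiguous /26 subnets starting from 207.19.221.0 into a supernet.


Original prefix: /26
Number of subnets: 2 = 2^1
New prefix = 26 - 1 = 25
Supernet: 207.19.221.0/25


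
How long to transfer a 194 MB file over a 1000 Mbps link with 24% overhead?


Effective throughput = 1000 * (1 - 24/100) = 760 Mbps
File size in Mb = 194 * 8 = 1552 Mb
Time = 1552 / 760
Time = 2.0421 seconds


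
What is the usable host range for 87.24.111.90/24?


Network: 87.24.111.0
Broadcast: 87.24.111.255
First usable = network + 1
Last usable = broadcast - 1
Range: 87.24.111.1 to 87.24.111.254


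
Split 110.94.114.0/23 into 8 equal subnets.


New prefix = 23 + 3 = 26
Each subnet has 64 addresses
  110.94.114.0/26
  110.94.114.64/26
  110.94.114.128/26
  110.94.114.192/26
  110.94.115.0/26
  110.94.115.64/26
  110.94.115.128/26
  110.94.115.192/26
Subnets: 110.94.114.0/26, 110.94.114.64/26, 110.94.114.128/26, 110.94.114.192/26, 110.94.115.0/26, 110.94.115.64/26, 110.94.115.128/26, 110.94.115.192/26


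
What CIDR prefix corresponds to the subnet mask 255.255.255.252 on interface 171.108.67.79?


Binary: 11111111.11111111.11111111.11111100
Count leading 1s
Prefix: /30


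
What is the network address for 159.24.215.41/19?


IP:   10011111.00011000.11010111.00101001
Mask: 11111111.11111111.11100000.00000000
AND operation:
Net:  10011111.00011000.11000000.00000000
Network: 159.24.192.0/19


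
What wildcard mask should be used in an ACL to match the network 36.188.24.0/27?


Subnet mask: 255.255.255.224
Wildcard = 255.255.255.255 - subnet mask
255 - 255 = 0
255 - 255 = 0
255 - 255 = 0
255 - 224 = 31
Wildcard: 0.0.0.31


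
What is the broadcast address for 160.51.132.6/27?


Network: 160.51.132.0/27
Host bits = 5
Set all host bits to 1:
Broadcast: 160.51.132.31


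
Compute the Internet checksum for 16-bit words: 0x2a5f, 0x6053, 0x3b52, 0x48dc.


Sum all words (with carry folding):
+ 0x2a5f = 0x2a5f
+ 0x6053 = 0x8ab2
+ 0x3b52 = 0xc604
+ 0x48dc = 0x0ee1
One's complement: ~0x0ee1
Checksum = 0xf11e


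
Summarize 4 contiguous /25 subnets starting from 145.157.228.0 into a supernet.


Original prefix: /25
Number of subnets: 4 = 2^2
New prefix = 25 - 2 = 23
Supernet: 145.157.228.0/23


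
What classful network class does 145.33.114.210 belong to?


First octet: 145
Binary: 10010001
10xxxxxx -> Class B (128-191)
Class B, default mask 255.255.0.0 (/16)


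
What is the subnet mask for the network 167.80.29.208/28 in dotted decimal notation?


/28 means 28 network bits, 4 host bits
Binary: 11111111111111111111111111110000
Mask: 255.255.255.240


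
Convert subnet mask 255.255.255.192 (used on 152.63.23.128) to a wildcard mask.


Subnet mask: 255.255.255.192
Wildcard = 255.255.255.255 - subnet mask
255 - 255 = 0
255 - 255 = 0
255 - 255 = 0
255 - 192 = 63
Wildcard: 0.0.0.63


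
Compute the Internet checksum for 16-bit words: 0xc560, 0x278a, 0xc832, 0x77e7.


Sum all words (with carry folding):
+ 0xc560 = 0xc560
+ 0x278a = 0xecea
+ 0xc832 = 0xb51d
+ 0x77e7 = 0x2d05
One's complement: ~0x2d05
Checksum = 0xd2fa


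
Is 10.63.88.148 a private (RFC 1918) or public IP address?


RFC 1918 private ranges:
  10.0.0.0/8 (10.0.0.0 - 10.255.255.255)
  172.16.0.0/12 (172.16.0.0 - 172.31.255.255)
  192.168.0.0/16 (192.168.0.0 - 192.168.255.255)
Private (in 10.0.0.0/8)


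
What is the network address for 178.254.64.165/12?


IP:   10110010.11111110.01000000.10100101
Mask: 11111111.11110000.00000000.00000000
AND operation:
Net:  10110010.11110000.00000000.00000000
Network: 178.240.0.0/12


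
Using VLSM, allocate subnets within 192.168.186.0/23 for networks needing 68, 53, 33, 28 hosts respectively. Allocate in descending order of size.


68 hosts -> /25 (126 usable): 192.168.186.0/25
53 hosts -> /26 (62 usable): 192.168.186.128/26
33 hosts -> /26 (62 usable): 192.168.186.192/26
28 hosts -> /27 (30 usable): 192.168.187.0/27
Allocation: 192.168.186.0/25 (68 hosts, 126 usable); 192.168.186.128/26 (53 hosts, 62 usable); 192.168.186.192/26 (33 hosts, 62 usable); 192.168.187.0/27 (28 hosts, 30 usable)


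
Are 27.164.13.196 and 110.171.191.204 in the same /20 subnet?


Mask: 255.255.240.0
27.164.13.196 AND mask = 27.164.0.0
110.171.191.204 AND mask = 110.171.176.0
No, different subnets (27.164.0.0 vs 110.171.176.0)


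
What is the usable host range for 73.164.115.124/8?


Network: 73.0.0.0
Broadcast: 73.255.255.255
First usable = network + 1
Last usable = broadcast - 1
Range: 73.0.0.1 to 73.255.255.254


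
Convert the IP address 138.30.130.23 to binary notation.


138 = 10001010
30 = 00011110
130 = 10000010
23 = 00010111
Binary: 10001010.00011110.10000010.00010111


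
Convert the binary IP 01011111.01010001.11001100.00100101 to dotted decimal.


01011111 = 95
01010001 = 81
11001100 = 204
00100101 = 37
IP: 95.81.204.37


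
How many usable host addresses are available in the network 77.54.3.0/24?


Host bits = 32 - 24 = 8
Total addresses = 2^8 = 256
Usable = total - 2 (network and broadcast)
Usable hosts: 254


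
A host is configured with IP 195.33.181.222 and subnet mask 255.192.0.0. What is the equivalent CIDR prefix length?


Binary: 11111111.11000000.00000000.00000000
Count leading 1s
Prefix: /10


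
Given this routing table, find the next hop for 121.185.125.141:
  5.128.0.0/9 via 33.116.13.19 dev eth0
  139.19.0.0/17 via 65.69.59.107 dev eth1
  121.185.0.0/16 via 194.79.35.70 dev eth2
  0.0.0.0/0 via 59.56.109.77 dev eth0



Longest prefix match for 121.185.125.141:
  /9 5.128.0.0: no
  /17 139.19.0.0: no
  /16 121.185.0.0: MATCH
  /0 0.0.0.0: MATCH
Selected: next-hop 194.79.35.70 via eth2 (matched /16)


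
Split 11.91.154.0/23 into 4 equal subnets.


New prefix = 23 + 2 = 25
Each subnet has 128 addresses
  11.91.154.0/25
  11.91.154.128/25
  11.91.155.0/25
  11.91.155.128/25
Subnets: 11.91.154.0/25, 11.91.154.128/25, 11.91.155.0/25, 11.91.155.128/25


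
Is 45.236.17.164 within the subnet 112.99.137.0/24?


Subnet network: 112.99.137.0
Test IP AND mask: 45.236.17.0
No, 45.236.17.164 is not in 112.99.137.0/24


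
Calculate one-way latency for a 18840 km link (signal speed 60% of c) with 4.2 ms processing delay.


Speed = 0.6 * 3e5 km/s = 180000 km/s
Propagation delay = 18840 / 180000 = 0.1047 s = 104.6667 ms
Processing delay = 4.2 ms
Total one-way latency = 108.8667 ms


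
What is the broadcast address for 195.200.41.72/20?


Network: 195.200.32.0/20
Host bits = 12
Set all host bits to 1:
Broadcast: 195.200.47.255


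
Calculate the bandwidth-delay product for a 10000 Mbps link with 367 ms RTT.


BDP = bandwidth * RTT
= 10000 Mbps * 367 ms
= 10000 * 1e6 * 367 / 1000 bits
= 3670000000 bits
= 458750000 bytes
= 447998.0469 KB
BDP = 3670000000 bits (458750000 bytes)


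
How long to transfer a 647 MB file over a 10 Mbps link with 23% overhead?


Effective throughput = 10 * (1 - 23/100) = 7.7 Mbps
File size in Mb = 647 * 8 = 5176 Mb
Time = 5176 / 7.7
Time = 672.2078 seconds


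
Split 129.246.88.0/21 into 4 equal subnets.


New prefix = 21 + 2 = 23
Each subnet has 512 addresses
  129.246.88.0/23
  129.246.90.0/23
  129.246.92.0/23
  129.246.94.0/23
Subnets: 129.246.88.0/23, 129.246.90.0/23, 129.246.92.0/23, 129.246.94.0/23


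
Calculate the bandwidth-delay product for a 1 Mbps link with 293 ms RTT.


BDP = bandwidth * RTT
= 1 Mbps * 293 ms
= 1 * 1e6 * 293 / 1000 bits
= 293000 bits
= 36625 bytes
= 35.7666 KB
BDP = 293000 bits (36625 bytes)


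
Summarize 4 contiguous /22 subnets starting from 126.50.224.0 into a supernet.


Original prefix: /22
Number of subnets: 4 = 2^2
New prefix = 22 - 2 = 20
Supernet: 126.50.224.0/20


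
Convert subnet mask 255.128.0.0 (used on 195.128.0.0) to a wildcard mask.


Subnet mask: 255.128.0.0
Wildcard = 255.255.255.255 - subnet mask
255 - 255 = 0
255 - 128 = 127
255 - 0 = 255
255 - 0 = 255
Wildcard: 0.127.255.255


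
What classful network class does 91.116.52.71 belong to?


First octet: 91
Binary: 01011011
0xxxxxxx -> Class A (1-126)
Class A, default mask 255.0.0.0 (/8)


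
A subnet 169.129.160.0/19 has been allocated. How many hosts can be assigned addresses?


Host bits = 32 - 19 = 13
Total addresses = 2^13 = 8192
Usable = total - 2 (network and broadcast)
Usable hosts: 8190


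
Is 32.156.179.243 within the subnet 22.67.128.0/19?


Subnet network: 22.67.128.0
Test IP AND mask: 32.156.160.0
No, 32.156.179.243 is not in 22.67.128.0/19


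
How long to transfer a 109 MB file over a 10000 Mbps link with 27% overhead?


Effective throughput = 10000 * (1 - 27/100) = 7300 Mbps
File size in Mb = 109 * 8 = 872 Mb
Time = 872 / 7300
Time = 0.1195 seconds


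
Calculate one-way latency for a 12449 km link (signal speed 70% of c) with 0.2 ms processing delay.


Speed = 0.7 * 3e5 km/s = 210000 km/s
Propagation delay = 12449 / 210000 = 0.0593 s = 59.281 ms
Processing delay = 0.2 ms
Total one-way latency = 59.481 ms


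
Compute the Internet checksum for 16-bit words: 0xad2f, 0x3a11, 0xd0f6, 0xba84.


Sum all words (with carry folding):
+ 0xad2f = 0xad2f
+ 0x3a11 = 0xe740
+ 0xd0f6 = 0xb837
+ 0xba84 = 0x72bc
One's complement: ~0x72bc
Checksum = 0x8d43


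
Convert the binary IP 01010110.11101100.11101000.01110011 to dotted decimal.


01010110 = 86
11101100 = 236
11101000 = 232
01110011 = 115
IP: 86.236.232.115


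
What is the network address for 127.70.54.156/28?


IP:   01111111.01000110.00110110.10011100
Mask: 11111111.11111111.11111111.11110000
AND operation:
Net:  01111111.01000110.00110110.10010000
Network: 127.70.54.144/28


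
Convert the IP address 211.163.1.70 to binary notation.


211 = 11010011
163 = 10100011
1 = 00000001
70 = 01000110
Binary: 11010011.10100011.00000001.01000110


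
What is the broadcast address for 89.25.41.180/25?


Network: 89.25.41.128/25
Host bits = 7
Set all host bits to 1:
Broadcast: 89.25.41.255


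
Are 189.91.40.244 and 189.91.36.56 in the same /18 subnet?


Mask: 255.255.192.0
189.91.40.244 AND mask = 189.91.0.0
189.91.36.56 AND mask = 189.91.0.0
Yes, same subnet (189.91.0.0)


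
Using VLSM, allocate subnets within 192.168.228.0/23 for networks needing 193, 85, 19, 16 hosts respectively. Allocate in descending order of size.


193 hosts -> /24 (254 usable): 192.168.228.0/24
85 hosts -> /25 (126 usable): 192.168.229.0/25
19 hosts -> /27 (30 usable): 192.168.229.128/27
16 hosts -> /27 (30 usable): 192.168.229.160/27
Allocation: 192.168.228.0/24 (193 hosts, 254 usable); 192.168.229.0/25 (85 hosts, 126 usable); 192.168.229.128/27 (19 hosts, 30 usable); 192.168.229.160/27 (16 hosts, 30 usable)


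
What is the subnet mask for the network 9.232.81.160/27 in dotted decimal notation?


/27 means 27 network bits, 5 host bits
Binary: 11111111111111111111111111100000
Mask: 255.255.255.224


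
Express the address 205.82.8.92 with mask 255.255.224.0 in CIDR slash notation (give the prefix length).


Binary: 11111111.11111111.11100000.00000000
Count leading 1s
Prefix: /19


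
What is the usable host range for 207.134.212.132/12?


Network: 207.128.0.0
Broadcast: 207.143.255.255
First usable = network + 1
Last usable = broadcast - 1
Range: 207.128.0.1 to 207.143.255.254


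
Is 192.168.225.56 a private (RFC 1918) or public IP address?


RFC 1918 private ranges:
  10.0.0.0/8 (10.0.0.0 - 10.255.255.255)
  172.16.0.0/12 (172.16.0.0 - 172.31.255.255)
  192.168.0.0/16 (192.168.0.0 - 192.168.255.255)
Private (in 192.168.0.0/16)


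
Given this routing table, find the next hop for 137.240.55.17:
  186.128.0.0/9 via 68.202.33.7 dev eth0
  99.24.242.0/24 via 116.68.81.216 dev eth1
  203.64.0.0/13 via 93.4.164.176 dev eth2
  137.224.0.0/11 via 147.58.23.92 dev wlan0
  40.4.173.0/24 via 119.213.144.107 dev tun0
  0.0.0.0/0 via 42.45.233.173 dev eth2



Longest prefix match for 137.240.55.17:
  /9 186.128.0.0: no
  /24 99.24.242.0: no
  /13 203.64.0.0: no
  /11 137.224.0.0: MATCH
  /24 40.4.173.0: no
  /0 0.0.0.0: MATCH
Selected: next-hop 147.58.23.92 via wlan0 (matched /11)


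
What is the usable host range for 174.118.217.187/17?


Network: 174.118.128.0
Broadcast: 174.118.255.255
First usable = network + 1
Last usable = broadcast - 1
Range: 174.118.128.1 to 174.118.255.254


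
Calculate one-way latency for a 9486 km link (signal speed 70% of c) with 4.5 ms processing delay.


Speed = 0.7 * 3e5 km/s = 210000 km/s
Propagation delay = 9486 / 210000 = 0.0452 s = 45.1714 ms
Processing delay = 4.5 ms
Total one-way latency = 49.6714 ms


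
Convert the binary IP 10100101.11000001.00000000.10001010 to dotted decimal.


10100101 = 165
11000001 = 193
00000000 = 0
10001010 = 138
IP: 165.193.0.138


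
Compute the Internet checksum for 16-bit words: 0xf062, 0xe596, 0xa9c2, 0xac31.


Sum all words (with carry folding):
+ 0xf062 = 0xf062
+ 0xe596 = 0xd5f9
+ 0xa9c2 = 0x7fbc
+ 0xac31 = 0x2bee
One's complement: ~0x2bee
Checksum = 0xd411


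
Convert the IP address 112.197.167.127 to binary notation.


112 = 01110000
197 = 11000101
167 = 10100111
127 = 01111111
Binary: 01110000.11000101.10100111.01111111


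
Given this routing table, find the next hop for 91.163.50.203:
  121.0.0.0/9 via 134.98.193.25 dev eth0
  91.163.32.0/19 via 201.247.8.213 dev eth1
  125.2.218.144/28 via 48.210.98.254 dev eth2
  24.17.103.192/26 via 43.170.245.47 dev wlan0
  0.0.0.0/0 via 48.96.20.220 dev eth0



Longest prefix match for 91.163.50.203:
  /9 121.0.0.0: no
  /19 91.163.32.0: MATCH
  /28 125.2.218.144: no
  /26 24.17.103.192: no
  /0 0.0.0.0: MATCH
Selected: next-hop 201.247.8.213 via eth1 (matched /19)


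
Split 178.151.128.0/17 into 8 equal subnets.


New prefix = 17 + 3 = 20
Each subnet has 4096 addresses
  178.151.128.0/20
  178.151.144.0/20
  178.151.160.0/20
  178.151.176.0/20
  178.151.192.0/20
  178.151.208.0/20
  178.151.224.0/20
  178.151.240.0/20
Subnets: 178.151.128.0/20, 178.151.144.0/20, 178.151.160.0/20, 178.151.176.0/20, 178.151.192.0/20, 178.151.208.0/20, 178.151.224.0/20, 178.151.240.0/20


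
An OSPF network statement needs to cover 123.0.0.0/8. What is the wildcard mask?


Subnet mask: 255.0.0.0
Wildcard = 255.255.255.255 - subnet mask
255 - 255 = 0
255 - 0 = 255
255 - 0 = 255
255 - 0 = 255
Wildcard: 0.255.255.255


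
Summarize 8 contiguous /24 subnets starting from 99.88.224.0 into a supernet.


Original prefix: /24
Number of subnets: 8 = 2^3
New prefix = 24 - 3 = 21
Supernet: 99.88.224.0/21


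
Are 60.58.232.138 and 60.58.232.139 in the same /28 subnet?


Mask: 255.255.255.240
60.58.232.138 AND mask = 60.58.232.128
60.58.232.139 AND mask = 60.58.232.128
Yes, same subnet (60.58.232.128)


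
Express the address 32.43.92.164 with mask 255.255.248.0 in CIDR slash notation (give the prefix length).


Binary: 11111111.11111111.11111000.00000000
Count leading 1s
Prefix: /21


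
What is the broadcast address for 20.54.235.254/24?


Network: 20.54.235.0/24
Host bits = 8
Set all host bits to 1:
Broadcast: 20.54.235.255


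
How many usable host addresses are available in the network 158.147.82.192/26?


Host bits = 32 - 26 = 6
Total addresses = 2^6 = 64
Usable = total - 2 (network and broadcast)
Usable hosts: 62


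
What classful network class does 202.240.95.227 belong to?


First octet: 202
Binary: 11001010
110xxxxx -> Class C (192-223)
Class C, default mask 255.255.255.0 (/24)


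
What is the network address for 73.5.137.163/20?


IP:   01001001.00000101.10001001.10100011
Mask: 11111111.11111111.11110000.00000000
AND operation:
Net:  01001001.00000101.10000000.00000000
Network: 73.5.128.0/20


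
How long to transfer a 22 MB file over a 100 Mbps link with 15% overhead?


Effective throughput = 100 * (1 - 15/100) = 85 Mbps
File size in Mb = 22 * 8 = 176 Mb
Time = 176 / 85
Time = 2.0706 seconds


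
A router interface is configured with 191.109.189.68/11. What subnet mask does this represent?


/11 means 11 network bits, 21 host bits
Binary: 11111111111000000000000000000000
Mask: 255.224.0.0


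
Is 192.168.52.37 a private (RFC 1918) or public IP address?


RFC 1918 private ranges:
  10.0.0.0/8 (10.0.0.0 - 10.255.255.255)
  172.16.0.0/12 (172.16.0.0 - 172.31.255.255)
  192.168.0.0/16 (192.168.0.0 - 192.168.255.255)
Private (in 192.168.0.0/16)


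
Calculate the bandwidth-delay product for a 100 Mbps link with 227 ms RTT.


BDP = bandwidth * RTT
= 100 Mbps * 227 ms
= 100 * 1e6 * 227 / 1000 bits
= 22700000 bits
= 2837500 bytes
= 2770.9961 KB
BDP = 22700000 bits (2837500 bytes)


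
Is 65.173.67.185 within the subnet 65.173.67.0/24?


Subnet network: 65.173.67.0
Test IP AND mask: 65.173.67.0
Yes, 65.173.67.185 is in 65.173.67.0/24


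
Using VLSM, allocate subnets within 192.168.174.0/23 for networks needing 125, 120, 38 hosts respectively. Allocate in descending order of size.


125 hosts -> /25 (126 usable): 192.168.174.0/25
120 hosts -> /25 (126 usable): 192.168.174.128/25
38 hosts -> /26 (62 usable): 192.168.175.0/26
Allocation: 192.168.174.0/25 (125 hosts, 126 usable); 192.168.174.128/25 (120 hosts, 126 usable); 192.168.175.0/26 (38 hosts, 62 usable)


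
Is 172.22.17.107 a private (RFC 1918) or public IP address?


RFC 1918 private ranges:
  10.0.0.0/8 (10.0.0.0 - 10.255.255.255)
  172.16.0.0/12 (172.16.0.0 - 172.31.255.255)
  192.168.0.0/16 (192.168.0.0 - 192.168.255.255)
Private (in 172.16.0.0/12)


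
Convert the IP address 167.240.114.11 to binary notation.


167 = 10100111
240 = 11110000
114 = 01110010
11 = 00001011
Binary: 10100111.11110000.01110010.00001011


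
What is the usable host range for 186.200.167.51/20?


Network: 186.200.160.0
Broadcast: 186.200.175.255
First usable = network + 1
Last usable = broadcast - 1
Range: 186.200.160.1 to 186.200.175.254


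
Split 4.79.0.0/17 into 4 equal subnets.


New prefix = 17 + 2 = 19
Each subnet has 8192 addresses
  4.79.0.0/19
  4.79.32.0/19
  4.79.64.0/19
  4.79.96.0/19
Subnets: 4.79.0.0/19, 4.79.32.0/19, 4.79.64.0/19, 4.79.96.0/19


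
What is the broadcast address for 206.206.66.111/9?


Network: 206.128.0.0/9
Host bits = 23
Set all host bits to 1:
Broadcast: 206.255.255.255


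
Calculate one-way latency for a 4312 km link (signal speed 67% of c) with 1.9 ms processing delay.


Speed = 0.67 * 3e5 km/s = 201000 km/s
Propagation delay = 4312 / 201000 = 0.0215 s = 21.4527 ms
Processing delay = 1.9 ms
Total one-way latency = 23.3527 ms


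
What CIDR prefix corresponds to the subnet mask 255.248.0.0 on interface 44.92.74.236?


Binary: 11111111.11111000.00000000.00000000
Count leading 1s
Prefix: /13


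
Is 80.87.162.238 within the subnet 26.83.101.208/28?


Subnet network: 26.83.101.208
Test IP AND mask: 80.87.162.224
No, 80.87.162.238 is not in 26.83.101.208/28


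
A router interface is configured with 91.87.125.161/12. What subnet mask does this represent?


/12 means 12 network bits, 20 host bits
Binary: 11111111111100000000000000000000
Mask: 255.240.0.0


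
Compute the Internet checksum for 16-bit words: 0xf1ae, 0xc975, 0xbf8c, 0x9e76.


Sum all words (with carry folding):
+ 0xf1ae = 0xf1ae
+ 0xc975 = 0xbb24
+ 0xbf8c = 0x7ab1
+ 0x9e76 = 0x1928
One's complement: ~0x1928
Checksum = 0xe6d7


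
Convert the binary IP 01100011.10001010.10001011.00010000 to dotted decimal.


01100011 = 99
10001010 = 138
10001011 = 139
00010000 = 16
IP: 99.138.139.16


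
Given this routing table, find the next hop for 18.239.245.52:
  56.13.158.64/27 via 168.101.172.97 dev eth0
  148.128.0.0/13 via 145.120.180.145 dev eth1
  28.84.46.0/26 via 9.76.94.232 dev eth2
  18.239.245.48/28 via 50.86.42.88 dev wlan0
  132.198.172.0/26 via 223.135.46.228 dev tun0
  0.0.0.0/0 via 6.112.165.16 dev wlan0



Longest prefix match for 18.239.245.52:
  /27 56.13.158.64: no
  /13 148.128.0.0: no
  /26 28.84.46.0: no
  /28 18.239.245.48: MATCH
  /26 132.198.172.0: no
  /0 0.0.0.0: MATCH
Selected: next-hop 50.86.42.88 via wlan0 (matched /28)


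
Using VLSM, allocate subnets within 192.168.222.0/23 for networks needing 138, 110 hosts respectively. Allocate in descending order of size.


138 hosts -> /24 (254 usable): 192.168.222.0/24
110 hosts -> /25 (126 usable): 192.168.223.0/25
Allocation: 192.168.222.0/24 (138 hosts, 254 usable); 192.168.223.0/25 (110 hosts, 126 usable)


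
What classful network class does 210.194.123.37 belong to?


First octet: 210
Binary: 11010010
110xxxxx -> Class C (192-223)
Class C, default mask 255.255.255.0 (/24)


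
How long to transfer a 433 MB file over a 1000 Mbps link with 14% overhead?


Effective throughput = 1000 * (1 - 14/100) = 860 Mbps
File size in Mb = 433 * 8 = 3464 Mb
Time = 3464 / 860
Time = 4.0279 seconds


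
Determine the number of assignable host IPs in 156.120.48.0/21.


Host bits = 32 - 21 = 11
Total addresses = 2^11 = 2048
Usable = total - 2 (network and broadcast)
Usable hosts: 2046


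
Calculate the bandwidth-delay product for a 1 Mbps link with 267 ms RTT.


BDP = bandwidth * RTT
= 1 Mbps * 267 ms
= 1 * 1e6 * 267 / 1000 bits
= 267000 bits
= 33375 bytes
= 32.5928 KB
BDP = 267000 bits (33375 bytes)


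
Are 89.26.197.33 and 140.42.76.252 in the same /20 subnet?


Mask: 255.255.240.0
89.26.197.33 AND mask = 89.26.192.0
140.42.76.252 AND mask = 140.42.64.0
No, different subnets (89.26.192.0 vs 140.42.64.0)


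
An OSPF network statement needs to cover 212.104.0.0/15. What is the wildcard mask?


Subnet mask: 255.254.0.0
Wildcard = 255.255.255.255 - subnet mask
255 - 255 = 0
255 - 254 = 1
255 - 0 = 255
255 - 0 = 255
Wildcard: 0.1.255.255


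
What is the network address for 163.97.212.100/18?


IP:   10100011.01100001.11010100.01100100
Mask: 11111111.11111111.11000000.00000000
AND operation:
Net:  10100011.01100001.11000000.00000000
Network: 163.97.192.0/18


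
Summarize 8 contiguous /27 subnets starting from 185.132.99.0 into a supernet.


Original prefix: /27
Number of subnets: 8 = 2^3
New prefix = 27 - 3 = 24
Supernet: 185.132.99.0/24


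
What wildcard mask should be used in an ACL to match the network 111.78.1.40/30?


Subnet mask: 255.255.255.252
Wildcard = 255.255.255.255 - subnet mask
255 - 255 = 0
255 - 255 = 0
255 - 255 = 0
255 - 252 = 3
Wildcard: 0.0.0.3


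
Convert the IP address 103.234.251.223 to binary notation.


103 = 01100111
234 = 11101010
251 = 11111011
223 = 11011111
Binary: 01100111.11101010.11111011.11011111


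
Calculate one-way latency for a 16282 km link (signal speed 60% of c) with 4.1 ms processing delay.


Speed = 0.6 * 3e5 km/s = 180000 km/s
Propagation delay = 16282 / 180000 = 0.0905 s = 90.4556 ms
Processing delay = 4.1 ms
Total one-way latency = 94.5556 ms


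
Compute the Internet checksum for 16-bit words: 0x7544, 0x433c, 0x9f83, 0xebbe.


Sum all words (with carry folding):
+ 0x7544 = 0x7544
+ 0x433c = 0xb880
+ 0x9f83 = 0x5804
+ 0xebbe = 0x43c3
One's complement: ~0x43c3
Checksum = 0xbc3c
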